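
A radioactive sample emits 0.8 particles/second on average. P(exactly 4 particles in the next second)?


Poisson(λ=0.8): P(X=4) = e^(-λ)×λ^k/k!
= e^(-0.8) × 0.8^4 / 4!
≈ 0.4493289641 × 0.4096 / 24 ≈ 0.007669

P(X=4) ≈ 0.007669 ≈ 0.77%


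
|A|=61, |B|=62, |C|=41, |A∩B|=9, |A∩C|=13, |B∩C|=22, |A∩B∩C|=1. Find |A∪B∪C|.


|A∪B∪C| = 61+62+41-9-13-22+1 = 121

|A∪B∪C| = 121


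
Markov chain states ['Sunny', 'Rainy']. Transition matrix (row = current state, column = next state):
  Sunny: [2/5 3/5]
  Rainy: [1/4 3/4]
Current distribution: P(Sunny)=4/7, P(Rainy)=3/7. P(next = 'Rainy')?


P(next=Rainy) = Σᵢ P(now=i)×P(i→Rainy)
= 4/7×3/5 + 3/7×3/4
= 12/35 + 9/28 = 93/140

P = 93/140 ≈ 0.6643


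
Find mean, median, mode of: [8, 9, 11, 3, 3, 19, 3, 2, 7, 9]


Sorted: [2, 3, 3, 3, 7, 8, 9, 9, 11, 19]
Mean = 74/10 = 37/5
Median = 15/2
Freq: {8: 1, 9: 2, 11: 1, 3: 3, 19: 1, 2: 1, 7: 1}
Mode: [3]

Mean=37/5, Median=15/2, Mode=3


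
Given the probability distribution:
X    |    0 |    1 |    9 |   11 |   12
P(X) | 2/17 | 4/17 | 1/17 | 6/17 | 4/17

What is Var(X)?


E[X] = 127/17
E[X²] = 1387/17
Var(X) = E[X²] - (E[X])² = 1387/17 - 16129/289 = 7450/289

Var(X) = 7450/289 ≈ 25.7785


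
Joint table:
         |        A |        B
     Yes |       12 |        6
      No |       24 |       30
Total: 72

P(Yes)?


P(Yes) = (12+6)/72 = 18/72 = 1/4

P(Yes) = 1/4 ≈ 25.00%


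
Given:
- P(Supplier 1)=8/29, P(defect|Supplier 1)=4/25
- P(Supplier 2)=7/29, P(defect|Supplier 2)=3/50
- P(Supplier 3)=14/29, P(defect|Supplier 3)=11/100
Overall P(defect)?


P(B) = Σ P(B|Aᵢ)×P(Aᵢ)
  4/25×8/29 = 32/725
  3/50×7/29 = 21/1450
  11/100×14/29 = 77/1450
Sum = 81/725

P(defect) = 81/725 ≈ 11.17%


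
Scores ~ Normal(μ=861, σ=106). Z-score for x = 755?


z = (x - μ)/σ = (755 - 861)/106 = -1.0

z = -1.0


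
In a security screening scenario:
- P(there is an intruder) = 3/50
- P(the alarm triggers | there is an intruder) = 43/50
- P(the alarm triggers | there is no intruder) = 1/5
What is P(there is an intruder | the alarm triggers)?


Using Bayes' theorem:
P(A|B) = P(B|A)·P(A) / P(B)

P(the alarm triggers) = 43/50 × 3/50 + 1/5 × 47/50
= 129/2500 + 47/250 = 599/2500

P(there is an intruder|the alarm triggers) = (129/2500) / (599/2500) = 129/599

P(there is an intruder|the alarm triggers) = 129/599 ≈ 21.54%


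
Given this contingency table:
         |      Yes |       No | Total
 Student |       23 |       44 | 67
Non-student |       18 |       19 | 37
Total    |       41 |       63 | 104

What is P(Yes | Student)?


P(Yes | Student) = 23/(23+44) = 23/67

P(Yes|Student) = 23/67 ≈ 34.33%


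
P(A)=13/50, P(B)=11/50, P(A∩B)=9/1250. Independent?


P(A)×P(B) = 143/2500
P(A∩B) = 9/1250
Not equal → NOT independent

No, not independent


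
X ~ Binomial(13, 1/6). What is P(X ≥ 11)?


P(X ≥ 11) = Σ P(X=i) for i=11..13
P(X=11) = 325/2176782336
P(X=12) = 65/13060694016
P(X=13) = 1/13060694016
Sum = 7/45349632

P(X ≥ 11) = 7/45349632 ≈ 0.00%


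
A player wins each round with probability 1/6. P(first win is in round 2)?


Geometric: P(X=2) = (1-p)^(k-1)×p = (5/6)^1×1/6 = 5/36

P(X=2) = 5/36 ≈ 13.89%


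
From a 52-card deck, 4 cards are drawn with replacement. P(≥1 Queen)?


P(not a Queen) = 48/52 = 12/13
P(none in 4 draws) = (12/13)^4 = 20736/28561
P(≥1 Queen) = 1 - 20736/28561 = 7825/28561

P = 7825/28561 ≈ 27.40%


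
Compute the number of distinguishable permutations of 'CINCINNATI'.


Letters: 10, freq: {'C': 2, 'I': 3, 'N': 3, 'A': 1, 'T': 1}
10!/(2!×3!×3!×1!×1!) = 3628800/72 = 50400

50400


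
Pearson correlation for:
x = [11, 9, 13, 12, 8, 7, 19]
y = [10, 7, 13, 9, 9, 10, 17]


n=7, Σx=79, Σy=75, Σxy=915, Σx²=989, Σy²=869
r = (7×915 - 79×75)/√((7×989 - 79²)(7×869 - 75²))
= 480/√(682×458) = 480/√312356 ≈ 480/558.8882 ≈ 0.8588

r ≈ 0.8588


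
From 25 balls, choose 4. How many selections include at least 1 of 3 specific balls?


Complement: C(25,4) - C(22,4) = 12650 - 7315 = 5335

5335


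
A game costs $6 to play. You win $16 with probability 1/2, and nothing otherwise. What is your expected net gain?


E[gain] = (16-6)×1/2 + (-6)×1/2
= 5 - 3 = 2

Expected net gain = $2 ≈ $2.00


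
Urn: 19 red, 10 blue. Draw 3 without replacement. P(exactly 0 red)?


Hypergeometric: C(19,0)×C(10,3)/C(29,3)
= 1×120/3654 = 20/609

P(X=0) = 20/609 ≈ 3.28%


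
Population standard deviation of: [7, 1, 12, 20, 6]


Mean = 46/5
  (7-46/5)²=121/25
  (1-46/5)²=1681/25
  (12-46/5)²=196/25
  (20-46/5)²=2916/25
  (6-46/5)²=256/25
Σ(x-μ)² = 1034/5
σ² = (1034/5)/5 = 1034/25

σ = √(1034/25) ≈ 6.4312


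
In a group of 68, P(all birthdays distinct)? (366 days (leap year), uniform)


P(all different) = Π(366-i)/366 for i=0..67
= (366/366)×(365/366)×...×(299/366)
= 0.001299

P ≈ 0.0013 ≈ 0.13%


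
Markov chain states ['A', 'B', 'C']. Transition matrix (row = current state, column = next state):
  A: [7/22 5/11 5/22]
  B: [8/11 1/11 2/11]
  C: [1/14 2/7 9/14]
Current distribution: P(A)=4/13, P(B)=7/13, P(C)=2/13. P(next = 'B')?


P(next=B) = Σᵢ P(now=i)×P(i→B)
= 4/13×5/11 + 7/13×1/11 + 2/13×2/7
= 20/143 + 7/143 + 4/91 = 233/1001

P = 233/1001 ≈ 0.2328


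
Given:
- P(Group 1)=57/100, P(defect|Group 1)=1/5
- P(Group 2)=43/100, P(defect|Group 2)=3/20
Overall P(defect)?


P(B) = Σ P(B|Aᵢ)×P(Aᵢ)
  1/5×57/100 = 57/500
  3/20×43/100 = 129/2000
Sum = 357/2000

P(defect) = 357/2000 ≈ 17.85%


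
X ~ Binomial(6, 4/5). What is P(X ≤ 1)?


P(X ≤ 1) = Σ P(X=i) for i=0..1
P(X=0) = 1/15625
P(X=1) = 24/15625
Sum = 1/625

P(X ≤ 1) = 1/625 ≈ 0.16%


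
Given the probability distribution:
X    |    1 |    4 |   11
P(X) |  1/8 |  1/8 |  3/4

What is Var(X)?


E[X] = 71/8
E[X²] = 743/8
Var(X) = E[X²] - (E[X])² = 743/8 - 5041/64 = 903/64

Var(X) = 903/64 ≈ 14.1094


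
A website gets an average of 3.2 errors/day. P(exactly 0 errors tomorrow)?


Poisson(λ=3.2): P(X=0) = e^(-λ)×λ^k/k!
= e^(-3.2) × 3.2^0 / 0!
≈ 0.04076220398 × 1 / 1 ≈ 0.040762

P(X=0) ≈ 0.040762 ≈ 4.08%


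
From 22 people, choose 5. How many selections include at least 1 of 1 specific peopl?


Complement: C(22,5) - C(21,5) = 26334 - 20349 = 5985

5985


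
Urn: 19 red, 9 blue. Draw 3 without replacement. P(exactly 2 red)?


Hypergeometric: C(19,2)×C(9,1)/C(28,3)
= 171×9/3276 = 171/364

P(X=2) = 171/364 ≈ 46.98%


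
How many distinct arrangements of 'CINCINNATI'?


Letters: 10, freq: {'C': 2, 'I': 3, 'N': 3, 'A': 1, 'T': 1}
10!/(2!×3!×3!×1!×1!) = 3628800/72 = 50400

50400


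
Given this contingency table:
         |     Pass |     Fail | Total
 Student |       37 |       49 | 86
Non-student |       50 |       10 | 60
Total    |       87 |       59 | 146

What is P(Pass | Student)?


P(Pass | Student) = 37/(37+49) = 37/86

P(Pass|Student) = 37/86 ≈ 43.02%


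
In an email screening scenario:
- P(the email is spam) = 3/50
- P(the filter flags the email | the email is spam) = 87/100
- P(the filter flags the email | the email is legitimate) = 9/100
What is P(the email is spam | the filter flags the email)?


Using Bayes' theorem:
P(A|B) = P(B|A)·P(A) / P(B)

P(the filter flags the email) = 87/100 × 3/50 + 9/100 × 47/50
= 261/5000 + 423/5000 = 171/1250

P(the email is spam|the filter flags the email) = (261/5000) / (171/1250) = 29/76

P(the email is spam|the filter flags the email) = 29/76 ≈ 38.16%


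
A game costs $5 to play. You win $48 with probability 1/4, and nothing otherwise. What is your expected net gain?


E[gain] = (48-5)×1/4 + (-5)×3/4
= 43/4 - 15/4 = 7

Expected net gain = $7 ≈ $7.00


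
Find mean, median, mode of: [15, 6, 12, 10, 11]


Sorted: [6, 10, 11, 12, 15]
Mean = 54/5
Median = 11
Freq: {15: 1, 6: 1, 12: 1, 10: 1, 11: 1}
Mode: No mode

Mean=54/5, Median=11, Mode=No mode


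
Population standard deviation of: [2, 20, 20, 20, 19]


Mean = 81/5
  (2-81/5)²=5041/25
  (20-81/5)²=361/25
  (20-81/5)²=361/25
  (20-81/5)²=361/25
  (19-81/5)²=196/25
Σ(x-μ)² = 1264/5
σ² = (1264/5)/5 = 1264/25

σ = √(1264/25) ≈ 7.1106


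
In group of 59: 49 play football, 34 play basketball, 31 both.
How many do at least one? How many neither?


|A∪B| = 49+34-31 = 52
Neither = 59-52 = 7

At least one: 52; Neither: 7


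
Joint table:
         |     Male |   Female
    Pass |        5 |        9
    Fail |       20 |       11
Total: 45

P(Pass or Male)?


P(Pass∨Male) = P(Pass) + P(Male) - P(Pass∧Male)
= (14 + 25 - 5)/45 = 34/45

P = 34/45 ≈ 75.56%


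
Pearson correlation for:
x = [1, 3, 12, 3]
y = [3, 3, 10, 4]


n=4, Σx=19, Σy=20, Σxy=144, Σx²=163, Σy²=134
r = (4×144 - 19×20)/√((4×163 - 19²)(4×134 - 20²))
= 196/√(291×136) = 196/√39576 ≈ 196/198.9372 ≈ 0.9852

r ≈ 0.9852


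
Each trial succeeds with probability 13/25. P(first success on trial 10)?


Geometric: P(X=10) = (1-p)^(k-1)×p = (12/25)^9×13/25 = 67077144576/95367431640625

P(X=10) = 67077144576/95367431640625 ≈ 0.07%


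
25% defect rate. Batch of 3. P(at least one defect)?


P(all good) = (3/4)^3 = 27/64
P(≥1 defect) = 37/64

P = 37/64 ≈ 57.81%


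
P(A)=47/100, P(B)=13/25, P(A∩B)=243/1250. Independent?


P(A)×P(B) = 611/2500
P(A∩B) = 243/1250
Not equal → NOT independent

No, not independent


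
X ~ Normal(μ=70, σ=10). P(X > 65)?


z = (65-70)/10 = -0.5
P(X > 65) = 1 - P(Z ≤ -0.5) = 1 - 0.3085 = 0.6915

P(X > 65) ≈ 0.6915


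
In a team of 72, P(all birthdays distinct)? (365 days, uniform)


P(all different) = Π(365-i)/365 for i=0..71
= (365/365)×(364/365)×...×(294/365)
= 0.000547

P ≈ 0.0005 ≈ 0.05%


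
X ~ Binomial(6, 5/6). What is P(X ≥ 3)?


P(X ≥ 3) = Σ P(X=i) for i=3..6
P(X=3) = 625/11664
P(X=4) = 3125/15552
P(X=5) = 3125/7776
P(X=6) = 15625/46656
Sum = 23125/23328

P(X ≥ 3) = 23125/23328 ≈ 99.13%


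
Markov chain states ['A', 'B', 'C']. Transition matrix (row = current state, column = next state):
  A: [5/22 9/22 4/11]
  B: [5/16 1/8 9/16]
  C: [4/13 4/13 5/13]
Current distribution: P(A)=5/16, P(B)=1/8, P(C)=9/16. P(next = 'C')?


P(next=C) = Σᵢ P(now=i)×P(i→C)
= 5/16×4/11 + 1/8×9/16 + 9/16×5/13
= 5/44 + 9/128 + 45/208 = 7327/18304

P = 7327/18304 ≈ 0.4003


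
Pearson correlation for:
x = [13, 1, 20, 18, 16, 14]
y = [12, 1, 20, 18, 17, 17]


n=6, Σx=82, Σy=85, Σxy=1391, Σx²=1346, Σy²=1447
r = (6×1391 - 82×85)/√((6×1346 - 82²)(6×1447 - 85²))
= 1376/√(1352×1457) = 1376/√1969864 ≈ 1376/1403.5184 ≈ 0.9804

r ≈ 0.9804


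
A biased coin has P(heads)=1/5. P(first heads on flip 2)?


Geometric: P(X=2) = (1-p)^(k-1)×p = (4/5)^1×1/5 = 4/25

P(X=2) = 4/25 ≈ 16.00%


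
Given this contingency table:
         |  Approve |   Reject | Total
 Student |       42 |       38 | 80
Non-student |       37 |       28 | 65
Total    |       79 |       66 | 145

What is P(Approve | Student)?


P(Approve | Student) = 42/(42+38) = 42/80 = 21/40

P(Approve|Student) = 21/40 ≈ 52.50%


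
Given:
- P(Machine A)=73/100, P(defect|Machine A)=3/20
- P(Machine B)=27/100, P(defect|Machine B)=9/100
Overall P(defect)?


P(B) = Σ P(B|Aᵢ)×P(Aᵢ)
  3/20×73/100 = 219/2000
  9/100×27/100 = 243/10000
Sum = 669/5000

P(defect) = 669/5000 ≈ 13.38%


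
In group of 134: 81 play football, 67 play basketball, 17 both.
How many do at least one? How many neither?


|A∪B| = 81+67-17 = 131
Neither = 134-131 = 3

At least one: 131; Neither: 3


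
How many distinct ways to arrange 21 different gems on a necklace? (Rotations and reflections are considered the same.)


Free circular arrangements: rotations and reflections both identified.
(n-1)!/2 = 20!/2 = 2432902008176640000/2 = 1216451004088320000

1216451004088320000


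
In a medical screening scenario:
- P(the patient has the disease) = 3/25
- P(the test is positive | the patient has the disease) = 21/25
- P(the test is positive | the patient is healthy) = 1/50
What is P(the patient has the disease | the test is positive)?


Using Bayes' theorem:
P(A|B) = P(B|A)·P(A) / P(B)

P(the test is positive) = 21/25 × 3/25 + 1/50 × 22/25
= 63/625 + 11/625 = 74/625

P(the patient has the disease|the test is positive) = (63/625) / (74/625) = 63/74

P(the patient has the disease|the test is positive) = 63/74 ≈ 85.14%


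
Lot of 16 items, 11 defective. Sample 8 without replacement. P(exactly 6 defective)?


Hypergeometric: C(11,6)×C(5,2)/C(16,8)
= 462×10/12870 = 14/39

P(X=6) = 14/39 ≈ 35.90%


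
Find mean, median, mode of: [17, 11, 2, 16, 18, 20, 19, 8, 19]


Sorted: [2, 8, 11, 16, 17, 18, 19, 19, 20]
Mean = 130/9
Median = 17
Freq: {17: 1, 11: 1, 2: 1, 16: 1, 18: 1, 20: 1, 19: 2, 8: 1}
Mode: [19]

Mean=130/9, Median=17, Mode=19


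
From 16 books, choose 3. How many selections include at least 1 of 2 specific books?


Complement: C(16,3) - C(14,3) = 560 - 364 = 196

196


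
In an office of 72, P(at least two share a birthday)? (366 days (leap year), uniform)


P(all different) = Π(366-i)/366 for i=0..71
= 0.000559
P(match) = 1 - 0.000559 = 0.999441

P ≈ 0.9994 ≈ 99.94%


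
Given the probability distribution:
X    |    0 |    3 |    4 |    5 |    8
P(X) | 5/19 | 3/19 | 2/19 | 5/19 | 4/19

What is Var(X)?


E[X] = 74/19
E[X²] = 440/19
Var(X) = E[X²] - (E[X])² = 440/19 - 5476/361 = 2884/361

Var(X) = 2884/361 ≈ 7.9889


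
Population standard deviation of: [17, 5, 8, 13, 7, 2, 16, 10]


Mean = 78/8 = 39/4
  (17-39/4)²=841/16
  (5-39/4)²=361/16
  (8-39/4)²=49/16
  (13-39/4)²=169/16
  (7-39/4)²=121/16
  (2-39/4)²=961/16
  (16-39/4)²=625/16
  (10-39/4)²=1/16
Σ(x-μ)² = 391/2
σ² = (391/2)/8 = 391/16

σ = √(391/16) ≈ 4.9434


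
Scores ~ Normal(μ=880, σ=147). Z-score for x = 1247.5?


z = (x - μ)/σ = (1247.5 - 880)/147 = 2.5

z = 2.5


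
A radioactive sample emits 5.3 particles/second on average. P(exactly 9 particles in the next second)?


Poisson(λ=5.3): P(X=9) = e^(-λ)×λ^k/k!
= e^(-5.3) × 5.3^9 / 9!
≈ 0.004991593907 × 3299763.5918 / 362880 ≈ 0.045390

P(X=9) ≈ 0.045390 ≈ 4.54%


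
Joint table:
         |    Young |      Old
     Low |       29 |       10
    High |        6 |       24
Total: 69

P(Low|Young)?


P(Low|Young) = 29/(29+6) = 29/35

P = 29/35 ≈ 82.86%


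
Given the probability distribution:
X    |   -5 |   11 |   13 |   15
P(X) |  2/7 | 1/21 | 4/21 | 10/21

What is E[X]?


E[X] = Σ x·P(X=x)
= (-5)×(2/7) + (11)×(1/21) + (13)×(4/21) + (15)×(10/21)
= 61/7

E[X] = 61/7


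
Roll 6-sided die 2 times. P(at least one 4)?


P(no 4)^2 = (5/6)^2 = 25/36
P(≥1) = 1 - 25/36 = 11/36

P = 11/36 ≈ 30.56%


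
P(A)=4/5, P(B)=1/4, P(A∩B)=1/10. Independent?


P(A)×P(B) = 1/5
P(A∩B) = 1/10
Not equal → NOT independent

No, not independent


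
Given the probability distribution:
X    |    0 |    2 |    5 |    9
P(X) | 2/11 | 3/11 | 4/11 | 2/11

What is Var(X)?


E[X] = 4
E[X²] = 274/11
Var(X) = E[X²] - (E[X])² = 274/11 - 16 = 98/11

Var(X) = 98/11 ≈ 8.9091


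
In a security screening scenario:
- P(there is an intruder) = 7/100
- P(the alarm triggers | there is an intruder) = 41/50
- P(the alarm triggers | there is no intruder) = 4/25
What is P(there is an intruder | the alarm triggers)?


Using Bayes' theorem:
P(A|B) = P(B|A)·P(A) / P(B)

P(the alarm triggers) = 41/50 × 7/100 + 4/25 × 93/100
= 287/5000 + 93/625 = 1031/5000

P(there is an intruder|the alarm triggers) = (287/5000) / (1031/5000) = 287/1031

P(there is an intruder|the alarm triggers) = 287/1031 ≈ 27.84%


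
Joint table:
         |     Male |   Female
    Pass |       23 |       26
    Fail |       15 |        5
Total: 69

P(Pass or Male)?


P(Pass∨Male) = P(Pass) + P(Male) - P(Pass∧Male)
= (49 + 38 - 23)/69 = 64/69

P = 64/69 ≈ 92.75%


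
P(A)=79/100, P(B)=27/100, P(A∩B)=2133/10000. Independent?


P(A)×P(B) = 2133/10000
P(A∩B) = 2133/10000
Equal ✓ → Independent

Yes, independent


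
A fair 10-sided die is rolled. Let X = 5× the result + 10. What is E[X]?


E[die] = (1+10)/2 = 11/2
E[X] = 5×11/2 + 10 = 75/2

E[X] = 75/2


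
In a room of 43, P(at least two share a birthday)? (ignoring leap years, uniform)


P(all different) = Π(365-i)/365 for i=0..42
= 0.076077
P(match) = 1 - 0.076077 = 0.923923

P ≈ 0.9239 ≈ 92.39%


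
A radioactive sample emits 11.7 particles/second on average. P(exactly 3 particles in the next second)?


Poisson(λ=11.7): P(X=3) = e^(-λ)×λ^k/k!
= e^(-11.7) × 11.7^3 / 3!
≈ 8.293819161e-06 × 1601.613 / 6 ≈ 0.002214

P(X=3) ≈ 0.002214 ≈ 0.22%


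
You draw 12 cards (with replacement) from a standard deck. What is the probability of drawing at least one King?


P(not a King) = 48/52 = 12/13
P(none in 12 draws) = (12/13)^12 = 8916100448256/23298085122481
P(≥1 King) = 1 - 8916100448256/23298085122481 = 14381984674225/23298085122481

P = 14381984674225/23298085122481 ≈ 61.73%


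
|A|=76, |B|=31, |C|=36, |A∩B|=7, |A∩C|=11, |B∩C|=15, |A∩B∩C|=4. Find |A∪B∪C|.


|A∪B∪C| = 76+31+36-7-11-15+4 = 114

|A∪B∪C| = 114


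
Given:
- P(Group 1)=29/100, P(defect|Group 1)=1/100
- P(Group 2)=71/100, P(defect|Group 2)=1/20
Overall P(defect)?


P(B) = Σ P(B|Aᵢ)×P(Aᵢ)
  1/100×29/100 = 29/10000
  1/20×71/100 = 71/2000
Sum = 24/625

P(defect) = 24/625 ≈ 3.84%


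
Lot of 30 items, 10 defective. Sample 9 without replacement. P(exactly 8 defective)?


Hypergeometric: C(10,8)×C(20,1)/C(30,9)
= 45×20/14307150 = 6/95381

P(X=8) = 6/95381 ≈ 0.01%


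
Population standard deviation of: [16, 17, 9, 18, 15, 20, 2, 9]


Mean = 106/8 = 53/4
  (16-53/4)²=121/16
  (17-53/4)²=225/16
  (9-53/4)²=289/16
  (18-53/4)²=361/16
  (15-53/4)²=49/16
  (20-53/4)²=729/16
  (2-53/4)²=2025/16
  (9-53/4)²=289/16
Σ(x-μ)² = 511/2
σ² = (511/2)/8 = 511/16

σ = √(511/16) ≈ 5.6513


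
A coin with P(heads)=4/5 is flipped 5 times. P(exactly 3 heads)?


Binomial: P(X=3) = C(5,3)×p^3×(1-p)^2
= 10 × 64/125 × 1/25 = 128/625

P(X=3) = 128/625 ≈ 20.48%


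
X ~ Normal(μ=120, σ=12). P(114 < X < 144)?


z₁=(114-120)/12=-0.5, z₂=(144-120)/12=2.0
P = Φ(2.0) - Φ(-0.5) = 0.977250 - 0.308538 = 0.668712 ≈ 0.6687

P(114 < X < 144) ≈ 0.6687


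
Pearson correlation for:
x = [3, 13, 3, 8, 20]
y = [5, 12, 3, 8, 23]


n=5, Σx=47, Σy=51, Σxy=704, Σx²=651, Σy²=771
r = (5×704 - 47×51)/√((5×651 - 47²)(5×771 - 51²))
= 1123/√(1046×1254) = 1123/√1311684 ≈ 1123/1145.2877 ≈ 0.9805

r ≈ 0.9805


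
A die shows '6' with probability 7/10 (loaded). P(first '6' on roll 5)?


Geometric: P(X=5) = (1-p)^(k-1)×p = (3/10)^4×7/10 = 567/100000

P(X=5) = 567/100000 ≈ 0.57%


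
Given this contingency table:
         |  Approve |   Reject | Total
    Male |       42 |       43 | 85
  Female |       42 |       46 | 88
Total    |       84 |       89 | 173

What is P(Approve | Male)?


P(Approve | Male) = 42/(42+43) = 42/85

P(Approve|Male) = 42/85 ≈ 49.41%


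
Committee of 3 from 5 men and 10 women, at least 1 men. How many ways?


Count by #men:
  1M,2W: C(5,1)×C(10,2)=225
  2M,1W: C(5,2)×C(10,1)=100
  3M,0W: C(5,3)×C(10,0)=10
Total = 335

335


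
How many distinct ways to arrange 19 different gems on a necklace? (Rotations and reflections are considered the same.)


Free circular arrangements: rotations and reflections both identified.
(n-1)!/2 = 18!/2 = 6402373705728000/2 = 3201186852864000

3201186852864000


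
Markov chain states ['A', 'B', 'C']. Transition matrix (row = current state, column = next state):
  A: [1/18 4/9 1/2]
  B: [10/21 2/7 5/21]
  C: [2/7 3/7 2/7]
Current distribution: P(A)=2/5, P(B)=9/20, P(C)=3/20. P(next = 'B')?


P(next=B) = Σᵢ P(now=i)×P(i→B)
= 2/5×4/9 + 9/20×2/7 + 3/20×3/7
= 8/45 + 9/70 + 9/140 = 467/1260

P = 467/1260 ≈ 0.3706


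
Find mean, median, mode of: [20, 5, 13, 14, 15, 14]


Sorted: [5, 13, 14, 14, 15, 20]
Mean = 81/6 = 27/2
Median = 14
Freq: {20: 1, 5: 1, 13: 1, 14: 2, 15: 1}
Mode: [14]

Mean=27/2, Median=14, Mode=14


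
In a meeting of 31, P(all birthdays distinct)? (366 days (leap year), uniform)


P(all different) = Π(366-i)/366 for i=0..30
= (366/366)×(365/366)×...×(336/366)
= 0.270541

P ≈ 0.2705 ≈ 27.05%


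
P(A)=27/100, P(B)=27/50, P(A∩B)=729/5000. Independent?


P(A)×P(B) = 729/5000
P(A∩B) = 729/5000
Equal ✓ → Independent

Yes, independent


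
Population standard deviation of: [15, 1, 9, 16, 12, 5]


Mean = 58/6 = 29/3
  (15-29/3)²=256/9
  (1-29/3)²=676/9
  (9-29/3)²=4/9
  (16-29/3)²=361/9
  (12-29/3)²=49/9
  (5-29/3)²=196/9
Σ(x-μ)² = 514/3
σ² = (514/3)/6 = 257/9

σ = √(257/9) ≈ 5.3437


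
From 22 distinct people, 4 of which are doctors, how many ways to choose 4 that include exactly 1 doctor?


Choose 1 of the 4 doctors and 3 of the other 18 people:
C(4,1)×C(18,3) = 4×816 = 3264

3264


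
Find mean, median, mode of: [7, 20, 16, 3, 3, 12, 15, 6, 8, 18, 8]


Sorted: [3, 3, 6, 7, 8, 8, 12, 15, 16, 18, 20]
Mean = 116/11
Median = 8
Freq: {7: 1, 20: 1, 16: 1, 3: 2, 12: 1, 15: 1, 6: 1, 8: 2, 18: 1}
Mode: [3, 8]

Mean=116/11, Median=8, Mode=[3, 8]


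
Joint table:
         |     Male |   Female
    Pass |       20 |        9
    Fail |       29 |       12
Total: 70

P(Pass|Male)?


P(Pass|Male) = 20/(20+29) = 20/49

P = 20/49 ≈ 40.82%


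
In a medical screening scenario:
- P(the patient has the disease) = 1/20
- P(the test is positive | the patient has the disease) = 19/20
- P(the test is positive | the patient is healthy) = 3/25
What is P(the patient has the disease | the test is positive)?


Using Bayes' theorem:
P(A|B) = P(B|A)·P(A) / P(B)

P(the test is positive) = 19/20 × 1/20 + 3/25 × 19/20
= 19/400 + 57/500 = 323/2000

P(the patient has the disease|the test is positive) = (19/400) / (323/2000) = 5/17

P(the patient has the disease|the test is positive) = 5/17 ≈ 29.41%


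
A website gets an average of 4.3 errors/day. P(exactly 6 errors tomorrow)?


Poisson(λ=4.3): P(X=6) = e^(-λ)×λ^k/k!
= e^(-4.3) × 4.3^6 / 6!
≈ 0.01356855901 × 6321.363049 / 720 ≈ 0.119127

P(X=6) ≈ 0.119127 ≈ 11.91%


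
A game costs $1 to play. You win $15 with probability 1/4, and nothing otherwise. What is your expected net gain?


E[gain] = (15-1)×1/4 + (-1)×3/4
= 7/2 - 3/4 = 11/4

Expected net gain = $11/4 ≈ $2.75


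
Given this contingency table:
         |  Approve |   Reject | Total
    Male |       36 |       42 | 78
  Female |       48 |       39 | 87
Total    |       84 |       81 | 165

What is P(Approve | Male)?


P(Approve | Male) = 36/(36+42) = 36/78 = 6/13

P(Approve|Male) = 6/13 ≈ 46.15%


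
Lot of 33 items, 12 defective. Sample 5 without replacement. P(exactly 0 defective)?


Hypergeometric: C(12,0)×C(21,5)/C(33,5)
= 1×20349/237336 = 6783/79112

P(X=0) = 6783/79112 ≈ 8.57%


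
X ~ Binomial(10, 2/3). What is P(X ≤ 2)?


P(X ≤ 2) = Σ P(X=i) for i=0..2
P(X=0) = 1/59049
P(X=1) = 20/59049
P(X=2) = 20/6561
Sum = 67/19683

P(X ≤ 2) = 67/19683 ≈ 0.34%


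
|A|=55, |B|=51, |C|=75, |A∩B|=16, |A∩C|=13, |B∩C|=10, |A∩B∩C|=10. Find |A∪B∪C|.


|A∪B∪C| = 55+51+75-16-13-10+10 = 152

|A∪B∪C| = 152


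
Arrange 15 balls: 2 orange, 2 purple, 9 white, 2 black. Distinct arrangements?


15!/(2!×2!×9!×2!) = 450450

450450


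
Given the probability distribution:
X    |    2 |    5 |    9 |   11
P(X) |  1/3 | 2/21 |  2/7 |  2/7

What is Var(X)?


E[X] = 48/7
E[X²] = 430/7
Var(X) = E[X²] - (E[X])² = 430/7 - 2304/49 = 706/49

Var(X) = 706/49 ≈ 14.4082


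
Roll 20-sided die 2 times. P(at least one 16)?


P(no 16)^2 = (19/20)^2 = 361/400
P(≥1) = 1 - 361/400 = 39/400

P = 39/400 ≈ 9.75%


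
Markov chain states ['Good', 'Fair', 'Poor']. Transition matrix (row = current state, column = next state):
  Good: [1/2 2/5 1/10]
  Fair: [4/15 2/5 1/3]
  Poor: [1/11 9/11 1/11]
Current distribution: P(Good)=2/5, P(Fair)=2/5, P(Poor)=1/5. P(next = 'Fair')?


P(next=Fair) = Σᵢ P(now=i)×P(i→Fair)
= 2/5×2/5 + 2/5×2/5 + 1/5×9/11
= 4/25 + 4/25 + 9/55 = 133/275

P = 133/275 ≈ 0.4836


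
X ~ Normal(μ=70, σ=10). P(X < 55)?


z = (55-70)/10 = -1.5
P(Z < -1.5) = 0.0668

P(X < 55) ≈ 0.0668


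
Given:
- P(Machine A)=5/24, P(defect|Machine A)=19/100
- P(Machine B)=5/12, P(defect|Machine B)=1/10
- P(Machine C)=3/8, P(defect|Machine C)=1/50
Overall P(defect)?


P(B) = Σ P(B|Aᵢ)×P(Aᵢ)
  19/100×5/24 = 19/480
  1/10×5/12 = 1/24
  1/50×3/8 = 3/400
Sum = 71/800

P(defect) = 71/800 ≈ 8.88%


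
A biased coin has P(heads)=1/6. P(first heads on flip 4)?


Geometric: P(X=4) = (1-p)^(k-1)×p = (5/6)^3×1/6 = 125/1296

P(X=4) = 125/1296 ≈ 9.65%


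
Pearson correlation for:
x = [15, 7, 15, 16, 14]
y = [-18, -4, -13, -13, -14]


n=5, Σx=67, Σy=-62, Σxy=-897, Σx²=951, Σy²=874
r = (5×(-897) - 67×(-62))/√((5×951 - 67²)(5×874 - (-62)²))
= -331/√(266×526) = -331/√139916 ≈ -331/374.0535 ≈ -0.8849

r ≈ -0.8849


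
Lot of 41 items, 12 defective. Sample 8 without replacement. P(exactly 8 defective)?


Hypergeometric: C(12,8)×C(29,0)/C(41,8)
= 495×1/95548245 = 33/6369883

P(X=8) = 33/6369883 ≈ 0.00%


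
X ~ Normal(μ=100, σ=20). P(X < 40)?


z = (40-100)/20 = -3.0
P(Z < -3.0) = 0.0013

P(X < 40) ≈ 0.0013


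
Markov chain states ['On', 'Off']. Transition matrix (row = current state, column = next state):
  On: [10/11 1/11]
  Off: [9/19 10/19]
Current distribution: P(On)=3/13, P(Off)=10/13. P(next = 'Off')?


P(next=Off) = Σᵢ P(now=i)×P(i→Off)
= 3/13×1/11 + 10/13×10/19
= 3/143 + 100/247 = 89/209

P = 89/209 ≈ 0.4258


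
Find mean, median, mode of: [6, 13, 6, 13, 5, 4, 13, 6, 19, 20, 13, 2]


Sorted: [2, 4, 5, 6, 6, 6, 13, 13, 13, 13, 19, 20]
Mean = 120/12 = 10
Median = 19/2
Freq: {6: 3, 13: 4, 5: 1, 4: 1, 19: 1, 20: 1, 2: 1}
Mode: [13]

Mean=10, Median=19/2, Mode=13


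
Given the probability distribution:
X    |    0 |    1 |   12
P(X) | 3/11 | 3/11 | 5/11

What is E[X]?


E[X] = Σ x·P(X=x)
= (0)×(3/11) + (1)×(3/11) + (12)×(5/11)
= 63/11

E[X] = 63/11


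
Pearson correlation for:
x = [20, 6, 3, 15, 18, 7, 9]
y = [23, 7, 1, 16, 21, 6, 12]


n=7, Σx=78, Σy=86, Σxy=1273, Σx²=1124, Σy²=1456
r = (7×1273 - 78×86)/√((7×1124 - 78²)(7×1456 - 86²))
= 2203/√(1784×2796) = 2203/√4988064 ≈ 2203/2233.3974 ≈ 0.9864

r ≈ 0.9864


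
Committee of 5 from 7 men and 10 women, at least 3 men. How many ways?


Count by #men:
  3M,2W: C(7,3)×C(10,2)=1575
  4M,1W: C(7,4)×C(10,1)=350
  5M,0W: C(7,5)×C(10,0)=21
Total = 1946

1946


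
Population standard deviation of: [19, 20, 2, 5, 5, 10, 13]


Mean = 74/7
  (19-74/7)²=3481/49
  (20-74/7)²=4356/49
  (2-74/7)²=3600/49
  (5-74/7)²=1521/49
  (5-74/7)²=1521/49
  (10-74/7)²=16/49
  (13-74/7)²=289/49
Σ(x-μ)² = 2112/7
σ² = (2112/7)/7 = 2112/49

σ = √(2112/49) ≈ 6.5652


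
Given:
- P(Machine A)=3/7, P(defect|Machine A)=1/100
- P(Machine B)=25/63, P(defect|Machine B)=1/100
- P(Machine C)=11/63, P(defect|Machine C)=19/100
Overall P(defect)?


P(B) = Σ P(B|Aᵢ)×P(Aᵢ)
  1/100×3/7 = 3/700
  1/100×25/63 = 1/252
  19/100×11/63 = 209/6300
Sum = 29/700

P(defect) = 29/700 ≈ 4.14%


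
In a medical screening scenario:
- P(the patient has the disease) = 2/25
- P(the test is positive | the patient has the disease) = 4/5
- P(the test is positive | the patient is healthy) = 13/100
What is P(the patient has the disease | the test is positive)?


Using Bayes' theorem:
P(A|B) = P(B|A)·P(A) / P(B)

P(the test is positive) = 4/5 × 2/25 + 13/100 × 23/25
= 8/125 + 299/2500 = 459/2500

P(the patient has the disease|the test is positive) = (8/125) / (459/2500) = 160/459

P(the patient has the disease|the test is positive) = 160/459 ≈ 34.86%


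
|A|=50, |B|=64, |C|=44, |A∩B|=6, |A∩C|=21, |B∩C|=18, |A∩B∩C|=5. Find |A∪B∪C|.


|A∪B∪C| = 50+64+44-6-21-18+5 = 118

|A∪B∪C| = 118


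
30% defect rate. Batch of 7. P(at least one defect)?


P(all good) = (7/10)^7 = 823543/10000000
P(≥1 defect) = 9176457/10000000

P = 9176457/10000000 ≈ 91.76%


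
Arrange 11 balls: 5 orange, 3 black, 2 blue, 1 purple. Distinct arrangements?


11!/(5!×3!×2!×1!) = 27720

27720


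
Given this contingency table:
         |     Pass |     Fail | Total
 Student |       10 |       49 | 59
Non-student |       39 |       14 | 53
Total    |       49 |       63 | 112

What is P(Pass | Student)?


P(Pass | Student) = 10/(10+49) = 10/59

P(Pass|Student) = 10/59 ≈ 16.95%


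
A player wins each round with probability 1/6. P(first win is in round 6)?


Geometric: P(X=6) = (1-p)^(k-1)×p = (5/6)^5×1/6 = 3125/46656

P(X=6) = 3125/46656 ≈ 6.70%


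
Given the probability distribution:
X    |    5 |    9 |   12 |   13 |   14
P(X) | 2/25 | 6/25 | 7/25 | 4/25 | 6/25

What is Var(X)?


E[X] = 284/25
E[X²] = 3396/25
Var(X) = E[X²] - (E[X])² = 3396/25 - 80656/625 = 4244/625

Var(X) = 4244/625 ≈ 6.7904


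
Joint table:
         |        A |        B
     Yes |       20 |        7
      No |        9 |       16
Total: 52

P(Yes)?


P(Yes) = (20+7)/52 = 27/52

P(Yes) = 27/52 ≈ 51.92%


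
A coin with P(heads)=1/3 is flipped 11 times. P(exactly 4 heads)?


Binomial: P(X=4) = C(11,4)×p^4×(1-p)^7
= 330 × 1/81 × 128/2187 = 14080/59049

P(X=4) = 14080/59049 ≈ 23.84%


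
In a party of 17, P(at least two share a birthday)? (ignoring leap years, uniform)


P(all different) = Π(365-i)/365 for i=0..16
= 0.684992
P(match) = 1 - 0.684992 = 0.315008

P ≈ 0.3150 ≈ 31.50%


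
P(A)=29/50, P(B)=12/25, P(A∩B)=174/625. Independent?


P(A)×P(B) = 174/625
P(A∩B) = 174/625
Equal ✓ → Independent

Yes, independent


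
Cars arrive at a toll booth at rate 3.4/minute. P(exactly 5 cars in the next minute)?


Poisson(λ=3.4): P(X=5) = e^(-λ)×λ^k/k!
= e^(-3.4) × 3.4^5 / 5!
≈ 0.03337326996 × 454.35424 / 120 ≈ 0.126361

P(X=5) ≈ 0.126361 ≈ 12.64%


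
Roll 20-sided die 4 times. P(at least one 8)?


P(no 8)^4 = (19/20)^4 = 130321/160000
P(≥1) = 1 - 130321/160000 = 29679/160000

P = 29679/160000 ≈ 18.55%


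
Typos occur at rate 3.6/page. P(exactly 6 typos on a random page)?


Poisson(λ=3.6): P(X=6) = e^(-λ)×λ^k/k!
= e^(-3.6) × 3.6^6 / 6!
≈ 0.02732372245 × 2176.782336 / 720 ≈ 0.082608

P(X=6) ≈ 0.082608 ≈ 8.26%


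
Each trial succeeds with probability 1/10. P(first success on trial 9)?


Geometric: P(X=9) = (1-p)^(k-1)×p = (9/10)^8×1/10 = 43046721/1000000000

P(X=9) = 43046721/1000000000 ≈ 4.30%


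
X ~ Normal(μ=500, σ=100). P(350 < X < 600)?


z₁=(350-500)/100=-1.5, z₂=(600-500)/100=1.0
P = Φ(1.0) - Φ(-1.5) = 0.841345 - 0.066807 = 0.774538 ≈ 0.7745

P(350 < X < 600) ≈ 0.7745


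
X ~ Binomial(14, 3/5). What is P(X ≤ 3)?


P(X ≤ 3) = Σ P(X=i) for i=0..3
P(X=0) = 16384/6103515625
P(X=1) = 344064/6103515625
P(X=2) = 3354624/6103515625
P(X=3) = 20127744/6103515625
Sum = 23842816/6103515625

P(X ≤ 3) = 23842816/6103515625 ≈ 0.39%


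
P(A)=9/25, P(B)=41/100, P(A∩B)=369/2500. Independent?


P(A)×P(B) = 369/2500
P(A∩B) = 369/2500
Equal ✓ → Independent

Yes, independent


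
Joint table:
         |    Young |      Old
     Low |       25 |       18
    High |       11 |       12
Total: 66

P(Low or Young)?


P(Low∨Young) = P(Low) + P(Young) - P(Low∧Young)
= (43 + 36 - 25)/66 = 54/66 = 9/11

P = 9/11 ≈ 81.82%


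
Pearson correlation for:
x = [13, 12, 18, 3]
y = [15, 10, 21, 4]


n=4, Σx=46, Σy=50, Σxy=705, Σx²=646, Σy²=782
r = (4×705 - 46×50)/√((4×646 - 46²)(4×782 - 50²))
= 520/√(468×628) = 520/√293904 ≈ 520/542.1291 ≈ 0.9592

r ≈ 0.9592


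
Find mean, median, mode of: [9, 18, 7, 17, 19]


Sorted: [7, 9, 17, 18, 19]
Mean = 70/5 = 14
Median = 17
Freq: {9: 1, 18: 1, 7: 1, 17: 1, 19: 1}
Mode: No mode

Mean=14, Median=17, Mode=No mode


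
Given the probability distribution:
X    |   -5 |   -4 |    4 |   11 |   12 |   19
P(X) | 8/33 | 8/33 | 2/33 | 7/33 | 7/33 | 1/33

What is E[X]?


E[X] = Σ x·P(X=x)
= (-5)×(8/33) + (-4)×(8/33) + (4)×(2/33) + (11)×(7/33) + (12)×(7/33) + (19)×(1/33)
= 116/33

E[X] = 116/33


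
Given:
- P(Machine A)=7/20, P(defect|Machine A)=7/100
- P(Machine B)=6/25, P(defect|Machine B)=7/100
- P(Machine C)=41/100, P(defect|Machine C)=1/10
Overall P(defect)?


P(B) = Σ P(B|Aᵢ)×P(Aᵢ)
  7/100×7/20 = 49/2000
  7/100×6/25 = 21/1250
  1/10×41/100 = 41/1000
Sum = 823/10000

P(defect) = 823/10000 ≈ 8.23%


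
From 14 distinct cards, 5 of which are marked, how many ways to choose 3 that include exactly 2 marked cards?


Choose 2 of the 5 marked cards and 1 of the other 9 cards:
C(5,2)×C(9,1) = 10×9 = 90

90


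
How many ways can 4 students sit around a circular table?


Circular arrangements of 4 distinct objects: fix one position to break rotational symmetry.
(n-1)! = 3! = 6

6


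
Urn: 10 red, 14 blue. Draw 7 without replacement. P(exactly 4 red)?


Hypergeometric: C(10,4)×C(14,3)/C(24,7)
= 210×364/346104 = 3185/14421

P(X=4) = 3185/14421 ≈ 22.09%


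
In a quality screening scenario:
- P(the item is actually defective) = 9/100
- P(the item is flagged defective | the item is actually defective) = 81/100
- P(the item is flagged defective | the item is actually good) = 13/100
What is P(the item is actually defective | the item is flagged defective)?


Using Bayes' theorem:
P(A|B) = P(B|A)·P(A) / P(B)

P(the item is flagged defective) = 81/100 × 9/100 + 13/100 × 91/100
= 729/10000 + 1183/10000 = 239/1250

P(the item is actually defective|the item is flagged defective) = (729/10000) / (239/1250) = 729/1912

P(the item is actually defective|the item is flagged defective) = 729/1912 ≈ 38.13%


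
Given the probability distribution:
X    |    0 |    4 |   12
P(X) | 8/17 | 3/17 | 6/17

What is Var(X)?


E[X] = 84/17
E[X²] = 912/17
Var(X) = E[X²] - (E[X])² = 912/17 - 7056/289 = 8448/289

Var(X) = 8448/289 ≈ 29.2318


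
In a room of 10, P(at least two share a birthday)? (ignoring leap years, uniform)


P(all different) = Π(365-i)/365 for i=0..9
= 0.883052
P(match) = 1 - 0.883052 = 0.116948

P ≈ 0.1169 ≈ 11.69%


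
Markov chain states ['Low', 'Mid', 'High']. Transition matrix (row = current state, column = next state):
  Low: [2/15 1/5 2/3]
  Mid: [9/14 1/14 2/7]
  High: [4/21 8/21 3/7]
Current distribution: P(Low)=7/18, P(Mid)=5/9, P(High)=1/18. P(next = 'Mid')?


P(next=Mid) = Σᵢ P(now=i)×P(i→Mid)
= 7/18×1/5 + 5/9×1/14 + 1/18×8/21
= 7/90 + 5/126 + 4/189 = 131/945

P = 131/945 ≈ 0.1386


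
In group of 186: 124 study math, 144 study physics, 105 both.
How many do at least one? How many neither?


|A∪B| = 124+144-105 = 163
Neither = 186-163 = 23

At least one: 163; Neither: 23


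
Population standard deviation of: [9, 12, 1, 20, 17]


Mean = 59/5
  (9-59/5)²=196/25
  (12-59/5)²=1/25
  (1-59/5)²=2916/25
  (20-59/5)²=1681/25
  (17-59/5)²=676/25
Σ(x-μ)² = 1094/5
σ² = (1094/5)/5 = 1094/25

σ = √(1094/25) ≈ 6.6151


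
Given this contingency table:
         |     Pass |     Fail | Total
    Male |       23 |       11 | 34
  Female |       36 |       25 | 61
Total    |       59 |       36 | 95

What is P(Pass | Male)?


P(Pass | Male) = 23/(23+11) = 23/34

P(Pass|Male) = 23/34 ≈ 67.65%


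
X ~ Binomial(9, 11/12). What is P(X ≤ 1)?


P(X ≤ 1) = Σ P(X=i) for i=0..1
P(X=0) = 1/5159780352
P(X=1) = 11/573308928
Sum = 25/1289945088

P(X ≤ 1) = 25/1289945088 ≈ 0.00%


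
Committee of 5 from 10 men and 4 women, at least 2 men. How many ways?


Count by #men:
  2M,3W: C(10,2)×C(4,3)=180
  3M,2W: C(10,3)×C(4,2)=720
  4M,1W: C(10,4)×C(4,1)=840
  5M,0W: C(10,5)×C(4,0)=252
Total = 1992

1992


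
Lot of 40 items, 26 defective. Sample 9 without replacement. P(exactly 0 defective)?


Hypergeometric: C(26,0)×C(14,9)/C(40,9)
= 1×2002/273438880 = 7/956080

P(X=0) = 7/956080 ≈ 0.00%


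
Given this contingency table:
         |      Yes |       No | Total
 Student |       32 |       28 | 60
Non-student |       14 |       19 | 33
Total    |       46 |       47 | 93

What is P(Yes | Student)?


P(Yes | Student) = 32/(32+28) = 32/60 = 8/15

P(Yes|Student) = 8/15 ≈ 53.33%


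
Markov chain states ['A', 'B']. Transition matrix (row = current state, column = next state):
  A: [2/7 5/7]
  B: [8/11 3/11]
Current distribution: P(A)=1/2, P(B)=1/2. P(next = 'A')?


P(next=A) = Σᵢ P(now=i)×P(i→A)
= 1/2×2/7 + 1/2×8/11
= 1/7 + 4/11 = 39/77

P = 39/77 ≈ 0.5065


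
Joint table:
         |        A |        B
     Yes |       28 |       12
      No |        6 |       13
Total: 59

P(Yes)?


P(Yes) = (28+12)/59 = 40/59

P(Yes) = 40/59 ≈ 67.80%


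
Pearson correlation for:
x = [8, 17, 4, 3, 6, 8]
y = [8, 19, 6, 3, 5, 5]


n=6, Σx=46, Σy=46, Σxy=490, Σx²=478, Σy²=520
r = (6×490 - 46×46)/√((6×478 - 46²)(6×520 - 46²))
= 824/√(752×1004) = 824/√755008 ≈ 824/868.9120 ≈ 0.9483

r ≈ 0.9483


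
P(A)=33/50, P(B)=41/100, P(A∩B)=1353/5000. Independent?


P(A)×P(B) = 1353/5000
P(A∩B) = 1353/5000
Equal ✓ → Independent

Yes, independent


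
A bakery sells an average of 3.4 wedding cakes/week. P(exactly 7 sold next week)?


Poisson(λ=3.4): P(X=7) = e^(-λ)×λ^k/k!
= e^(-3.4) × 3.4^7 / 7!
≈ 0.03337326996 × 5252.3350144 / 5040 ≈ 0.034779

P(X=7) ≈ 0.034779 ≈ 3.48%


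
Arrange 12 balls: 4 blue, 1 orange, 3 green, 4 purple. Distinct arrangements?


12!/(4!×1!×3!×4!) = 138600

138600


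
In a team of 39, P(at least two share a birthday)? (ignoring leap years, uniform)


P(all different) = Π(365-i)/365 for i=0..38
= 0.121780
P(match) = 1 - 0.121780 = 0.878220

P ≈ 0.8782 ≈ 87.82%


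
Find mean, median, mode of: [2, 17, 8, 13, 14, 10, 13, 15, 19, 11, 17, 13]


Sorted: [2, 8, 10, 11, 13, 13, 13, 14, 15, 17, 17, 19]
Mean = 152/12 = 38/3
Median = 13
Freq: {2: 1, 17: 2, 8: 1, 13: 3, 14: 1, 10: 1, 15: 1, 19: 1, 11: 1}
Mode: [13]

Mean=38/3, Median=13, Mode=13


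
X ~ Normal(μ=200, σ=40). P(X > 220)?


z = (220-200)/40 = 0.5
P(X > 220) = 1 - P(Z ≤ 0.5) = 1 - 0.6915 = 0.3085

P(X > 220) ≈ 0.3085


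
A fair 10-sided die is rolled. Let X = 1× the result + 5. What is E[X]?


E[die] = (1+10)/2 = 11/2
E[X] = 1×11/2 + 5 = 21/2

E[X] = 21/2


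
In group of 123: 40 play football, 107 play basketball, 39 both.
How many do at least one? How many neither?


|A∪B| = 40+107-39 = 108
Neither = 123-108 = 15

At least one: 108; Neither: 15


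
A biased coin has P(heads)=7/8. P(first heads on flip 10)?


Geometric: P(X=10) = (1-p)^(k-1)×p = (1/8)^9×7/8 = 7/1073741824

P(X=10) = 7/1073741824 ≈ 0.00%


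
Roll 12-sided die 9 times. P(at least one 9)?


P(no 9)^9 = (11/12)^9 = 2357947691/5159780352
P(≥1) = 1 - 2357947691/5159780352 = 2801832661/5159780352

P = 2801832661/5159780352 ≈ 54.30%


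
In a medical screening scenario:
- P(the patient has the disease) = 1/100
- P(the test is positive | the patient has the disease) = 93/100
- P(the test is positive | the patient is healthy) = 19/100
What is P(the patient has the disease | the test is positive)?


Using Bayes' theorem:
P(A|B) = P(B|A)·P(A) / P(B)

P(the test is positive) = 93/100 × 1/100 + 19/100 × 99/100
= 93/10000 + 1881/10000 = 987/5000

P(the patient has the disease|the test is positive) = (93/10000) / (987/5000) = 31/658

P(the patient has the disease|the test is positive) = 31/658 ≈ 4.71%
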